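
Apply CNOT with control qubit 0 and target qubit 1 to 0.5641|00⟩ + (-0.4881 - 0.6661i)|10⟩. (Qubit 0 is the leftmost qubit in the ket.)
0.5641|00⟩ + (-0.4881 - 0.6661i)|11⟩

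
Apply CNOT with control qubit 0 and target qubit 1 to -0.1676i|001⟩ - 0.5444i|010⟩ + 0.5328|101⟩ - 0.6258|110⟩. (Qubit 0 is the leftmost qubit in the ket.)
-0.1676i|001⟩ - 0.5444i|010⟩ - 0.6258|100⟩ + 0.5328|111⟩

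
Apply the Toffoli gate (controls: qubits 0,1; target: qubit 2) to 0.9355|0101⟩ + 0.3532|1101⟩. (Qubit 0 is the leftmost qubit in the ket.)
0.9355|0101⟩ + 0.3532|1111⟩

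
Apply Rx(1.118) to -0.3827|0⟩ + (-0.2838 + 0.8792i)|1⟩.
(0.1418 + 0.1505i)|0⟩ + (-0.2406 + 0.9483i)|1⟩

Rx(1.118) = [[cos(θ/2), −i·sin(θ/2)], [−i·sin(θ/2), cos(θ/2)]]; θ = 1.118, cos(θ/2) ≈ 0.847786, sin(θ/2) ≈ 0.530339.
With a = amp(|0⟩) = -0.3827 and b = amp(|1⟩) = (-0.2838 + 0.8792i):
new amp(|0⟩) = (0.847786)·a + (-0.530339i)·b = (0.1418 + 0.1505i)
new amp(|1⟩) = (-0.530339i)·a + (0.847786)·b = (-0.2406 + 0.9483i)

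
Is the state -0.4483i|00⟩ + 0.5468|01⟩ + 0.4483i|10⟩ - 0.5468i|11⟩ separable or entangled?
Entangled

Writing the state as a|00⟩ + b|01⟩ + c|10⟩ + d|11⟩, it is a product state iff ad − bc = 0.
Here (a, b, c, d) = (-0.4483i, 0.5468, 0.4483i, -0.5468i): ad − bc = (-0.4483i)(-0.5468i) − (0.5468)(0.4483i) = (-0.2451 - 0.2451i) ≠ 0, so the state is entangled.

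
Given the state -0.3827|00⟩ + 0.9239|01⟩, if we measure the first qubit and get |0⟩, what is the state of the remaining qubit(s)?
-0.3827|0⟩ + 0.9239|1⟩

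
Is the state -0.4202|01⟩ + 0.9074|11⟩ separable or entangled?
Separable

Writing the state as a|00⟩ + b|01⟩ + c|10⟩ + d|11⟩, it is a product state iff ad − bc = 0.
Here (a, b, c, d) = (0, -0.4202, 0, 0.9074): ad − bc = (0)(0.9074) − (-0.4202)(0) = 0, so the state is separable.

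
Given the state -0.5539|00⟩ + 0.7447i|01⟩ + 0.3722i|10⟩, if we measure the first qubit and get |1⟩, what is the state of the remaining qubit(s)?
i|0⟩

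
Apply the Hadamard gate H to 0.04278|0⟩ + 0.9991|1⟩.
0.7367|0⟩ - 0.6762|1⟩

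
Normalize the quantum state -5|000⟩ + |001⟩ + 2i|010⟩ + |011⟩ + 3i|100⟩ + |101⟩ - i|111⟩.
-0.7715|000⟩ + 0.1543|001⟩ + 0.3086i|010⟩ + 0.1543|011⟩ + 0.4629i|100⟩ + 0.1543|101⟩ - 0.1543i|111⟩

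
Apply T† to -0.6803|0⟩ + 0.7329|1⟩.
-0.6803|0⟩ + (0.5182 - 0.5182i)|1⟩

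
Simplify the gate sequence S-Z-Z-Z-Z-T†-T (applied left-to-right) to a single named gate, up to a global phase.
S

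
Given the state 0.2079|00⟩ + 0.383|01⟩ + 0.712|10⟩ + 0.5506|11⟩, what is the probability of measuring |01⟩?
0.1467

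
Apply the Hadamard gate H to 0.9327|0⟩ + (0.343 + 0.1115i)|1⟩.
(0.9021 + 0.07884i)|0⟩ + (0.417 - 0.07884i)|1⟩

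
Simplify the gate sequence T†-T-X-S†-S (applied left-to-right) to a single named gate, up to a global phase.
X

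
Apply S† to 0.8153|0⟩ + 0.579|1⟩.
0.8153|0⟩ - 0.579i|1⟩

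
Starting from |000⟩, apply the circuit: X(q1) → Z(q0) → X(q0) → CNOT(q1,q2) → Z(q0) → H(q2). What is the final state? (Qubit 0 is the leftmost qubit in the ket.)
-1/√2|110⟩ + 1/√2|111⟩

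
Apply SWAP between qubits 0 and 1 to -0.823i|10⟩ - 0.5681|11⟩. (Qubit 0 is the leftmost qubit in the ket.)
-0.823i|01⟩ - 0.5681|11⟩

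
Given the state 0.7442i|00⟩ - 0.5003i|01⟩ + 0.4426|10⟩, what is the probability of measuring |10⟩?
0.1959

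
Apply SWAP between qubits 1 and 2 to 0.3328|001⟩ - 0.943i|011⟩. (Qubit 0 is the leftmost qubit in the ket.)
0.3328|010⟩ - 0.943i|011⟩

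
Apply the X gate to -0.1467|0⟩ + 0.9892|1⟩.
0.9892|0⟩ - 0.1467|1⟩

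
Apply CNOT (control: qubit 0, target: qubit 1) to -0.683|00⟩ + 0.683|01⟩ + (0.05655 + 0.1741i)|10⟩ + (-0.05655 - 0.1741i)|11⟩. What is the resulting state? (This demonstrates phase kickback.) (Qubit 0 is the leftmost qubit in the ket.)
-0.683|00⟩ + 0.683|01⟩ + (-0.05655 - 0.1741i)|10⟩ + (0.05655 + 0.1741i)|11⟩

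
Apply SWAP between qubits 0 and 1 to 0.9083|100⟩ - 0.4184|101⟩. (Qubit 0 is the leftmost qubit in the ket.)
0.9083|010⟩ - 0.4184|011⟩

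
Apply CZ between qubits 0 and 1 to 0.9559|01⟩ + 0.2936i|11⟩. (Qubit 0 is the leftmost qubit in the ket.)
0.9559|01⟩ - 0.2936i|11⟩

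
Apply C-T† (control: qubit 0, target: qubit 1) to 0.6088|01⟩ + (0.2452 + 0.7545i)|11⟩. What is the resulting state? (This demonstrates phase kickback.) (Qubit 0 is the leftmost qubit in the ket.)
0.6088|01⟩ + (0.7069 + 0.3601i)|11⟩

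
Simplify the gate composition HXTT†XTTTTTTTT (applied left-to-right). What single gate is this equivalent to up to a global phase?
H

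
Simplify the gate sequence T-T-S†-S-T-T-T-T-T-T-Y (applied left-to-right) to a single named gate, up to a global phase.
Y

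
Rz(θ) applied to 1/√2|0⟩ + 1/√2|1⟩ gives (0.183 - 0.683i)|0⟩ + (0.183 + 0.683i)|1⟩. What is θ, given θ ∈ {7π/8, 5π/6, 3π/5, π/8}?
5π/6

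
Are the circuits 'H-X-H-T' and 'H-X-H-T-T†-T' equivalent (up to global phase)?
Yes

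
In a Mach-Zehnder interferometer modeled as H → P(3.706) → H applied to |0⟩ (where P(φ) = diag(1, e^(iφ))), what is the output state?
(0.07755 - 0.2675i)|0⟩ + (0.9225 + 0.2675i)|1⟩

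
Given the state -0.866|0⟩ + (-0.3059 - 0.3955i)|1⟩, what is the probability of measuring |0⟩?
0.75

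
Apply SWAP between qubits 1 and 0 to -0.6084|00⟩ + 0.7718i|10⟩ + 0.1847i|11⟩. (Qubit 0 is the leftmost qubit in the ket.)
-0.6084|00⟩ + 0.7718i|01⟩ + 0.1847i|11⟩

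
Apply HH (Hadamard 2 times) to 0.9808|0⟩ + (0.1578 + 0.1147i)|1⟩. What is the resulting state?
0.9808|0⟩ + (0.1578 + 0.1147i)|1⟩

H² = I, so an even number of Hadamards cancels: H^2 = I and the state is unchanged.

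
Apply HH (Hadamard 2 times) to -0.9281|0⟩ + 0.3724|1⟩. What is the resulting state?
-0.9281|0⟩ + 0.3724|1⟩

H² = I, so an even number of Hadamards cancels: H^2 = I and the state is unchanged.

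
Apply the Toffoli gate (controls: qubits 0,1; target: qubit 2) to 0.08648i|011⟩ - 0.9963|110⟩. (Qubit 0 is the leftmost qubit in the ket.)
0.08648i|011⟩ - 0.9963|111⟩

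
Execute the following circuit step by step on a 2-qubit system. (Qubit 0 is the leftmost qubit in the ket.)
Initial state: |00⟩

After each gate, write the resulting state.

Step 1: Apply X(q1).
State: |01⟩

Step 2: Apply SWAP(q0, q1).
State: |10⟩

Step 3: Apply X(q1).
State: |11⟩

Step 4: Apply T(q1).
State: (1/√2 + (1/√2)i)|11⟩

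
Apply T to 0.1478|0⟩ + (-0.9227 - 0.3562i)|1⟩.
0.1478|0⟩ + (-0.4006 - 0.9043i)|1⟩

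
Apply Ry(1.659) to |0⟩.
0.6752|0⟩ + 0.7376|1⟩

Ry(1.659) = [[cos(θ/2), −sin(θ/2)], [sin(θ/2), cos(θ/2)]]; θ = 1.659, cos(θ/2) ≈ 0.675245, sin(θ/2) ≈ 0.737594.
With a = amp(|0⟩) = 1 and b = amp(|1⟩) = 0:
new amp(|0⟩) = (0.675245)·a + (-0.737594)·b = 0.6752
new amp(|1⟩) = (0.737594)·a + (0.675245)·b = 0.7376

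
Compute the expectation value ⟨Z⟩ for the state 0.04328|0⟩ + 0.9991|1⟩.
-0.9963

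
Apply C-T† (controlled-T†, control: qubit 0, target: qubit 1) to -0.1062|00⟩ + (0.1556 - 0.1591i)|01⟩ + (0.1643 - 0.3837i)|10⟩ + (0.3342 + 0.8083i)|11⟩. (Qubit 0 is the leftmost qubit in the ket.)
-0.1062|00⟩ + (0.1556 - 0.1591i)|01⟩ + (0.1643 - 0.3837i)|10⟩ + (0.8079 + 0.3352i)|11⟩

C-T† leaves the control-|0⟩ kets |00⟩, |01⟩ unchanged and applies T† to qubit 1 on the control-|1⟩ pair (|10⟩, |11⟩).
T† = [[1, 0], [0, (1/√2 - (1/√2)i)]].
With a = amp(|10⟩) = (0.1643 - 0.3837i) and b = amp(|11⟩) = (0.3342 + 0.8083i):
new amp(|10⟩) = (1)·a = (0.1643 - 0.3837i)
new amp(|11⟩) = (1/√2 - (1/√2)i)·b = (0.8079 + 0.3352i)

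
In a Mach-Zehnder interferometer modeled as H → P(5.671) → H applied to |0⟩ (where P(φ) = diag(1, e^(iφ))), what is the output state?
(0.9092 - 0.2873i)|0⟩ + (0.0908 + 0.2873i)|1⟩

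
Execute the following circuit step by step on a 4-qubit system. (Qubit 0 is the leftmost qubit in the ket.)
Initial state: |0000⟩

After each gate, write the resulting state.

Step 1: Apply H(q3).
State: 1/√2|0000⟩ + 1/√2|0001⟩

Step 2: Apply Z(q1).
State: 1/√2|0000⟩ + 1/√2|0001⟩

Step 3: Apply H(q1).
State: 1/2|0000⟩ + 1/2|0001⟩ + 1/2|0100⟩ + 1/2|0101⟩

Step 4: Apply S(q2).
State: 1/2|0000⟩ + 1/2|0001⟩ + 1/2|0100⟩ + 1/2|0101⟩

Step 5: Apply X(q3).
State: 1/2|0000⟩ + 1/2|0001⟩ + 1/2|0100⟩ + 1/2|0101⟩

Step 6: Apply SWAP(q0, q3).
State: 1/2|0000⟩ + 1/2|0100⟩ + 1/2|1000⟩ + 1/2|1100⟩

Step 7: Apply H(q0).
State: 1/√2|0000⟩ + 1/√2|0100⟩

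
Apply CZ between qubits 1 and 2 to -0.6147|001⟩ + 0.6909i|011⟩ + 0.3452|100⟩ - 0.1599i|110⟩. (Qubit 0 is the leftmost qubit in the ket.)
-0.6147|001⟩ - 0.6909i|011⟩ + 0.3452|100⟩ - 0.1599i|110⟩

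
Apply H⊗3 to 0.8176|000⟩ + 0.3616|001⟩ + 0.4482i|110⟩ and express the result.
(0.4169 + 0.1585i)|000⟩ + (0.1612 + 0.1585i)|001⟩ + (0.4169 - 0.1585i)|010⟩ + (0.1612 - 0.1585i)|011⟩ + (0.4169 - 0.1585i)|100⟩ + (0.1612 - 0.1585i)|101⟩ + (0.4169 + 0.1585i)|110⟩ + (0.1612 + 0.1585i)|111⟩

H⊗3 gives amp(|y⟩) = (1/2√2) Σ_x (−1)^(x·y) amp(|x⟩), where x·y is the number of positions in which both x and y have a 1.
|000⟩: (0.8176 + 0.3616 + 0.4482i)/(2√2) = (0.4169 + 0.1585i)
|001⟩: (0.8176 - 0.3616 + 0.4482i)/(2√2) = (0.1612 + 0.1585i)
|010⟩: (0.8176 + 0.3616 - 0.4482i)/(2√2) = (0.4169 - 0.1585i)
|011⟩: (0.8176 - 0.3616 - 0.4482i)/(2√2) = (0.1612 - 0.1585i)
|100⟩: (0.8176 + 0.3616 - 0.4482i)/(2√2) = (0.4169 - 0.1585i)
|101⟩: (0.8176 - 0.3616 - 0.4482i)/(2√2) = (0.1612 - 0.1585i)
|110⟩: (0.8176 + 0.3616 + 0.4482i)/(2√2) = (0.4169 + 0.1585i)
|111⟩: (0.8176 - 0.3616 + 0.4482i)/(2√2) = (0.1612 + 0.1585i)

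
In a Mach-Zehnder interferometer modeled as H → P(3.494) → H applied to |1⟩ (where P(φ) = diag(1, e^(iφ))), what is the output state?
(0.9693 + 0.1726i)|0⟩ + (0.03073 - 0.1726i)|1⟩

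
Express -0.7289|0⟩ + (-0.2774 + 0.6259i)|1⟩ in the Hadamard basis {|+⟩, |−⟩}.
(-0.7116 + 0.4426i)|+⟩ + (-0.3193 - 0.4426i)|−⟩

With |ψ⟩ = α|0⟩ + β|1⟩, the Hadamard-basis coefficients are ⟨+|ψ⟩ = (α + β)/√2 and ⟨−|ψ⟩ = (α − β)/√2.
Here α = -0.7289, β = (-0.2774 + 0.6259i): (α + β)/√2 = (-0.7116 + 0.4426i), (α − β)/√2 = (-0.3193 - 0.4426i).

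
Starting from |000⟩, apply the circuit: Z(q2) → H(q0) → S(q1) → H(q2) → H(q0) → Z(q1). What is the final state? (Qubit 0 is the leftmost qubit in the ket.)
1/√2|000⟩ + 1/√2|001⟩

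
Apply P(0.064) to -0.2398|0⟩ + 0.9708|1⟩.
-0.2398|0⟩ + (0.9688 + 0.06209i)|1⟩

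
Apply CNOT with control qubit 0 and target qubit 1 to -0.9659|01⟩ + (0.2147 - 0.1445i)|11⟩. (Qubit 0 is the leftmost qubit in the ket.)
-0.9659|01⟩ + (0.2147 - 0.1445i)|10⟩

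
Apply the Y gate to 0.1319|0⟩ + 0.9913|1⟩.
-0.9913i|0⟩ + 0.1319i|1⟩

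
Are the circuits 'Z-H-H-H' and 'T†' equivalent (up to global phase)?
No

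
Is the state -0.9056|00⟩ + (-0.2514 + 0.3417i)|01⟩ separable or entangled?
Separable

Writing the state as a|00⟩ + b|01⟩ + c|10⟩ + d|11⟩, it is a product state iff ad − bc = 0.
Here (a, b, c, d) = (-0.9056, (-0.2514 + 0.3417i), 0, 0): ad − bc = (-0.9056)(0) − (-0.2514 + 0.3417i)(0) = 0, so the state is separable.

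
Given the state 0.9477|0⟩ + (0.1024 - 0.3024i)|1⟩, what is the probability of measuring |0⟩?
0.8981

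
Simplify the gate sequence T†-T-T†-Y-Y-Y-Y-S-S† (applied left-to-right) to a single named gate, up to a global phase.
T†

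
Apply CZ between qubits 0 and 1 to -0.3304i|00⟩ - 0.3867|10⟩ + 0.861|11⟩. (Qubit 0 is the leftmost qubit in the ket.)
-0.3304i|00⟩ - 0.3867|10⟩ - 0.861|11⟩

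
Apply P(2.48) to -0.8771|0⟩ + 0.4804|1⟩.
-0.8771|0⟩ + (-0.379 + 0.2951i)|1⟩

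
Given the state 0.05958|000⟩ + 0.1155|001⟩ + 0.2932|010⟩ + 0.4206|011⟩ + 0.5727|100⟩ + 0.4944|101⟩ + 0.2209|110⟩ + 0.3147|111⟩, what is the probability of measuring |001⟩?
0.01334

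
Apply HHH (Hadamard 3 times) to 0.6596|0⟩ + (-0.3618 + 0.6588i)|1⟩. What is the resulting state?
(0.2106 + 0.4658i)|0⟩ + (0.7222 - 0.4658i)|1⟩

H² = I, so H^3 = H: a single Hadamard. With (a, b) = (0.6596, (-0.3618 + 0.6588i)), H gives ((a + b)/√2, (a − b)/√2) = ((0.2106 + 0.4658i), (0.7222 - 0.4658i)).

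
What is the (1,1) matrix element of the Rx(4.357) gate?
-0.571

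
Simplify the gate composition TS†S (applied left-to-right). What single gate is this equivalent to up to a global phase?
T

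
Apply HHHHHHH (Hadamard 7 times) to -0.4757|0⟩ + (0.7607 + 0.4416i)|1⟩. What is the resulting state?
(0.2015 + 0.3123i)|0⟩ + (-0.8743 - 0.3123i)|1⟩

H² = I, so H^7 = H: a single Hadamard. With (a, b) = (-0.4757, (0.7607 + 0.4416i)), H gives ((a + b)/√2, (a − b)/√2) = ((0.2015 + 0.3123i), (-0.8743 - 0.3123i)).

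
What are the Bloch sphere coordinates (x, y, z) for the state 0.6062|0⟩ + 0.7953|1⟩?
(0.9642, 0, -0.265)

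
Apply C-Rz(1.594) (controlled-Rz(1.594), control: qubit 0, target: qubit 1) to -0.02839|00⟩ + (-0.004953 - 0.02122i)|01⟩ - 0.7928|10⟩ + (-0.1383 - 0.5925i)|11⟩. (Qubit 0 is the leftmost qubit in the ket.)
-0.02839|00⟩ + (-0.004953 - 0.02122i)|01⟩ + (-0.5541 + 0.5671i)|10⟩ + (0.3271 - 0.513i)|11⟩

C-Rz(1.594) leaves the control-|0⟩ kets |00⟩, |01⟩ unchanged and applies Rz(1.594) to qubit 1 on the control-|1⟩ pair (|10⟩, |11⟩).
Rz(1.594) = [[e^(−iθ/2), 0], [0, e^(iθ/2)]] with e^(±iθ/2) = cos(θ/2) ± i·sin(θ/2); θ = 1.594, cos(θ/2) ≈ 0.698856, sin(θ/2) ≈ 0.715263.
With a = amp(|10⟩) = -0.7928 and b = amp(|11⟩) = (-0.1383 - 0.5925i):
new amp(|10⟩) = (0.698856 - 0.715263i)·a = (-0.5541 + 0.5671i)
new amp(|11⟩) = (0.698856 + 0.715263i)·b = (0.3271 - 0.513i)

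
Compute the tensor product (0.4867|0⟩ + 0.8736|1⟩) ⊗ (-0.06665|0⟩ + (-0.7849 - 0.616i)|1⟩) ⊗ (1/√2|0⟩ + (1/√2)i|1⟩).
-0.02294|000⟩ - 0.02294i|001⟩ + (-0.2701 - 0.212i)|010⟩ + (0.212 - 0.2701i)|011⟩ - 0.04117|100⟩ - 0.04117i|101⟩ + (-0.4849 - 0.3805i)|110⟩ + (0.3805 - 0.4849i)|111⟩

amp(|b₁b₂…⟩) = product of the factor amplitudes for bits b₁, b₂, …; only kets whose every factor amplitude is nonzero survive.
|000⟩: (0.4867)(-0.06665)(1/√2) = -0.02294
|001⟩: (0.4867)(-0.06665)((1/√2)i) = -0.02294i
|010⟩: (0.4867)(-0.7849 - 0.616i)(1/√2) = (-0.2701 - 0.212i)
|011⟩: (0.4867)(-0.7849 - 0.616i)((1/√2)i) = (0.212 - 0.2701i)
|100⟩: (0.8736)(-0.06665)(1/√2) = -0.04117
|101⟩: (0.8736)(-0.06665)((1/√2)i) = -0.04117i
|110⟩: (0.8736)(-0.7849 - 0.616i)(1/√2) = (-0.4849 - 0.3805i)
|111⟩: (0.8736)(-0.7849 - 0.616i)((1/√2)i) = (0.3805 - 0.4849i)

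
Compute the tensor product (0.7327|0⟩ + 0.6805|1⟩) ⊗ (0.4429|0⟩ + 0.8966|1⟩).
0.3245|00⟩ + 0.6569|01⟩ + 0.3014|10⟩ + 0.6101|11⟩

amp(|b₁b₂…⟩) = product of the factor amplitudes for bits b₁, b₂, …; only kets whose every factor amplitude is nonzero survive.
|00⟩: (0.7327)(0.4429) = 0.3245
|01⟩: (0.7327)(0.8966) = 0.6569
|10⟩: (0.6805)(0.4429) = 0.3014
|11⟩: (0.6805)(0.8966) = 0.6101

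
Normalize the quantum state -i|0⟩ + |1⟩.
-(1/√2)i|0⟩ + 1/√2|1⟩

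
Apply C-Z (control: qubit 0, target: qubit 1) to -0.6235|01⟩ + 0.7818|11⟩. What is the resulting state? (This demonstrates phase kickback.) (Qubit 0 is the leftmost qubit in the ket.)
-0.6235|01⟩ - 0.7818|11⟩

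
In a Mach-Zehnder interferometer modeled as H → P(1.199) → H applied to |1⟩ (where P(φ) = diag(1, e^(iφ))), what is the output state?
(0.3184 - 0.4658i)|0⟩ + (0.6816 + 0.4658i)|1⟩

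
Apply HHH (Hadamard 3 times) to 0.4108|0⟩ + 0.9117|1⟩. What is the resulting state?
0.9351|0⟩ - 0.3542|1⟩

H² = I, so H^3 = H: a single Hadamard. With (a, b) = (0.4108, 0.9117), H gives ((a + b)/√2, (a − b)/√2) = (0.9351, -0.3542).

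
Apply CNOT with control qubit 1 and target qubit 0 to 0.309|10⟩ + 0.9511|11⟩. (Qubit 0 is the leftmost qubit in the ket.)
0.9511|01⟩ + 0.309|10⟩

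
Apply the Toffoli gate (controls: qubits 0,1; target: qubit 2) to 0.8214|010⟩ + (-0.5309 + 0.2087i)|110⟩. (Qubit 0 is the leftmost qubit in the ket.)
0.8214|010⟩ + (-0.5309 + 0.2087i)|111⟩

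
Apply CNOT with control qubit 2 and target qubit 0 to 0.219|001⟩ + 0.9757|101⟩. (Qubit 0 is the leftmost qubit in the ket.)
0.9757|001⟩ + 0.219|101⟩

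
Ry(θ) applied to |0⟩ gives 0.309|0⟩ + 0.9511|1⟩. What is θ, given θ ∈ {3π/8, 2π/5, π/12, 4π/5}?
4π/5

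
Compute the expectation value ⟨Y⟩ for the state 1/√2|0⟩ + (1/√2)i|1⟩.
1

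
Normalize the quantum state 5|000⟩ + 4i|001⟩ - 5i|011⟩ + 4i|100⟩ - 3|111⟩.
0.5241|000⟩ + 0.4193i|001⟩ - 0.5241i|011⟩ + 0.4193i|100⟩ - 0.3145|111⟩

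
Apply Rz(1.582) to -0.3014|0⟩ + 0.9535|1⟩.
(-0.2119 + 0.2143i)|0⟩ + (0.6704 + 0.678i)|1⟩

Rz(1.582) = [[e^(−iθ/2), 0], [0, e^(iθ/2)]] with e^(±iθ/2) = cos(θ/2) ± i·sin(θ/2); θ = 1.582, cos(θ/2) ≈ 0.703135, sin(θ/2) ≈ 0.711057.
With a = amp(|0⟩) = -0.3014 and b = amp(|1⟩) = 0.9535:
new amp(|0⟩) = (0.703135 - 0.711057i)·a = (-0.2119 + 0.2143i)
new amp(|1⟩) = (0.703135 + 0.711057i)·b = (0.6704 + 0.678i)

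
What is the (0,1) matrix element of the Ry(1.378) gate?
-0.6358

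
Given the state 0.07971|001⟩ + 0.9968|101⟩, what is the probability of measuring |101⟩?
0.9936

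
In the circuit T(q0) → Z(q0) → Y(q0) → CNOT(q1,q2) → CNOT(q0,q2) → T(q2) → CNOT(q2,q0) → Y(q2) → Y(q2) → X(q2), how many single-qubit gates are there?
7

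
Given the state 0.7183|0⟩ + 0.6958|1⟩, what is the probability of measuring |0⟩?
0.516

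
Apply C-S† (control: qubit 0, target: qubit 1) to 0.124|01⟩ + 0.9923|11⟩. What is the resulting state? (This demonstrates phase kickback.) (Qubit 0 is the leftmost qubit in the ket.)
0.124|01⟩ - 0.9923i|11⟩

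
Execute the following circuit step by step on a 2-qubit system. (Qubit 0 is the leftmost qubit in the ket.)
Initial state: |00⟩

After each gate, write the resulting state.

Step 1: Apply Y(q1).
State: i|01⟩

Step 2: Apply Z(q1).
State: -i|01⟩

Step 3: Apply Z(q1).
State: i|01⟩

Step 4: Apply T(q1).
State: (-1/√2 + (1/√2)i)|01⟩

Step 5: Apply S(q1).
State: (-1/√2 - (1/√2)i)|01⟩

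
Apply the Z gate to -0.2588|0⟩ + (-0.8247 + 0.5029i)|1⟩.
-0.2588|0⟩ + (0.8247 - 0.5029i)|1⟩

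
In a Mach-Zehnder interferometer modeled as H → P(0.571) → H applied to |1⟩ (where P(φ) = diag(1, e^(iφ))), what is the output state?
(0.07932 - 0.2702i)|0⟩ + (0.9207 + 0.2702i)|1⟩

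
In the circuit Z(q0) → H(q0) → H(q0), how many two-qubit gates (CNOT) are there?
0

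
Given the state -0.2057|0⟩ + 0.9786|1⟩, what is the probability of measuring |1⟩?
0.9577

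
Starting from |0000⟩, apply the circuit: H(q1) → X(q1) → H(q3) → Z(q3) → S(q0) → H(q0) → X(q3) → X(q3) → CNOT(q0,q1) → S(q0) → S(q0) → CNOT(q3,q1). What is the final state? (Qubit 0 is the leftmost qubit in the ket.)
1/√8|0000⟩ - 1/√8|0001⟩ + 1/√8|0100⟩ - 1/√8|0101⟩ - 1/√8|1000⟩ + 1/√8|1001⟩ - 1/√8|1100⟩ + 1/√8|1101⟩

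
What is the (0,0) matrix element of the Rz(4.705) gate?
(-0.7045 - 0.7097i)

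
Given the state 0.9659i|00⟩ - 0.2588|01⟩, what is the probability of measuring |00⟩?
0.933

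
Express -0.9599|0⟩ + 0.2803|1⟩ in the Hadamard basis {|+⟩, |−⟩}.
-0.4805|+⟩ - 0.877|−⟩

With |ψ⟩ = α|0⟩ + β|1⟩, the Hadamard-basis coefficients are ⟨+|ψ⟩ = (α + β)/√2 and ⟨−|ψ⟩ = (α − β)/√2.
Here α = -0.9599, β = 0.2803: (α + β)/√2 = -0.4805, (α − β)/√2 = -0.877.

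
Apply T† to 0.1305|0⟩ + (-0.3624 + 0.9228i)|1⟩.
0.1305|0⟩ + (0.3963 + 0.9088i)|1⟩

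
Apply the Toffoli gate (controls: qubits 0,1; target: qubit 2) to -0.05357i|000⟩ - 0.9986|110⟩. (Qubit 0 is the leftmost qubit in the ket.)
-0.05357i|000⟩ - 0.9986|111⟩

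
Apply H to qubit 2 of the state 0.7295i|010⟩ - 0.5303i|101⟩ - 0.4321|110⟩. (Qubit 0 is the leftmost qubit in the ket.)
0.5158i|010⟩ + 0.5158i|011⟩ - 0.375i|100⟩ + 0.375i|101⟩ - 0.3055|110⟩ - 0.3055|111⟩

H on qubit 2 mixes each pair of kets that differ only in qubit 2: amplitudes (a, b) of (|…0…⟩, |…1…⟩) become ((a + b)/√2, (a − b)/√2). Kets absent from the input have amplitude 0.
(|010⟩, |011⟩): (a, b) = (0.7295i, 0) → (0.5158i, 0.5158i)
(|100⟩, |101⟩): (a, b) = (0, -0.5303i) → (-0.375i, 0.375i)
(|110⟩, |111⟩): (a, b) = (-0.4321, 0) → (-0.3055, -0.3055)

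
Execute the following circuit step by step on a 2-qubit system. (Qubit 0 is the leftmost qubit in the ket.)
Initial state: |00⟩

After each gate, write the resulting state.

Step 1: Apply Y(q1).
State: i|01⟩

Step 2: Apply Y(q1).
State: |00⟩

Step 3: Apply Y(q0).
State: i|10⟩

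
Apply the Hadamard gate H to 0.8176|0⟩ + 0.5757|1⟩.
0.9852|0⟩ + 0.171|1⟩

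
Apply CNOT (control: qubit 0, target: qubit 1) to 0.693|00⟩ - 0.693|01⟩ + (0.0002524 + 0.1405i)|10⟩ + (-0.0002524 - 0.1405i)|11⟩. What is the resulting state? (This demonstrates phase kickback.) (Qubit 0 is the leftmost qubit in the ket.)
0.693|00⟩ - 0.693|01⟩ + (-0.0002524 - 0.1405i)|10⟩ + (0.0002524 + 0.1405i)|11⟩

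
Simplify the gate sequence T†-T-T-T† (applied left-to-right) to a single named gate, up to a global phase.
I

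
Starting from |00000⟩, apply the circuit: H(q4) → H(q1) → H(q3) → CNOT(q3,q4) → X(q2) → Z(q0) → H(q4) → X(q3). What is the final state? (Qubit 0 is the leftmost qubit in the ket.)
1/2|00100⟩ + 1/2|00110⟩ + 1/2|01100⟩ + 1/2|01110⟩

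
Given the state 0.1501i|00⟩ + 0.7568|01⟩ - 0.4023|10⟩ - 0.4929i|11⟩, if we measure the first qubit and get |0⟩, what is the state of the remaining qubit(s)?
0.1945i|0⟩ + 0.9809|1⟩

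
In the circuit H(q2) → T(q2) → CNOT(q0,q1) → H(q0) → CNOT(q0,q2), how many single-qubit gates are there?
3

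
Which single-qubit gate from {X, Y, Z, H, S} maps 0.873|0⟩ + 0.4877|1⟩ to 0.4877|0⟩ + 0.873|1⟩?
X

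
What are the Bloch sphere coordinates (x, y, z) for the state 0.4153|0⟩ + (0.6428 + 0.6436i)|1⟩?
(0.5339, 0.5346, -0.6549)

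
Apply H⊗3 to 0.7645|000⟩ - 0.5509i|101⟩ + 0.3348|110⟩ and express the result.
(0.3887 - 0.1948i)|000⟩ + (0.3887 + 0.1948i)|001⟩ + (0.1519 - 0.1948i)|010⟩ + (0.1519 + 0.1948i)|011⟩ + (0.1519 + 0.1948i)|100⟩ + (0.1519 - 0.1948i)|101⟩ + (0.3887 + 0.1948i)|110⟩ + (0.3887 - 0.1948i)|111⟩

H⊗3 gives amp(|y⟩) = (1/2√2) Σ_x (−1)^(x·y) amp(|x⟩), where x·y is the number of positions in which both x and y have a 1.
|000⟩: (0.7645 - 0.5509i + 0.3348)/(2√2) = (0.3887 - 0.1948i)
|001⟩: (0.7645 + 0.5509i + 0.3348)/(2√2) = (0.3887 + 0.1948i)
|010⟩: (0.7645 - 0.5509i - 0.3348)/(2√2) = (0.1519 - 0.1948i)
|011⟩: (0.7645 + 0.5509i - 0.3348)/(2√2) = (0.1519 + 0.1948i)
|100⟩: (0.7645 + 0.5509i - 0.3348)/(2√2) = (0.1519 + 0.1948i)
|101⟩: (0.7645 - 0.5509i - 0.3348)/(2√2) = (0.1519 - 0.1948i)
|110⟩: (0.7645 + 0.5509i + 0.3348)/(2√2) = (0.3887 + 0.1948i)
|111⟩: (0.7645 - 0.5509i + 0.3348)/(2√2) = (0.3887 - 0.1948i)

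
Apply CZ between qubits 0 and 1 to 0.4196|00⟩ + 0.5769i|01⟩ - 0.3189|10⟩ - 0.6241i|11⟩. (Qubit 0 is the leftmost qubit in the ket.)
0.4196|00⟩ + 0.5769i|01⟩ - 0.3189|10⟩ + 0.6241i|11⟩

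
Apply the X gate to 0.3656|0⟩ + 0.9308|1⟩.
0.9308|0⟩ + 0.3656|1⟩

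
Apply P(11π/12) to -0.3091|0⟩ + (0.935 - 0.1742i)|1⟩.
-0.3091|0⟩ + (-0.8581 + 0.4103i)|1⟩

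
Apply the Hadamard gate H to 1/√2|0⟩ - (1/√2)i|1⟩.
(1/2 - (1/2)i)|0⟩ + (1/2 + (1/2)i)|1⟩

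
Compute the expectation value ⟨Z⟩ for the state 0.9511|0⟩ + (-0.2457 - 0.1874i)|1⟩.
0.8091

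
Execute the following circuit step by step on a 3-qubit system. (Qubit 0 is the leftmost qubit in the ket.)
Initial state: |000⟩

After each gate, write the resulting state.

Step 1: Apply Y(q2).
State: i|001⟩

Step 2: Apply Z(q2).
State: -i|001⟩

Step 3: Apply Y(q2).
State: -|000⟩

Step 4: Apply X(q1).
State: -|010⟩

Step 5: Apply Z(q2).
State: -|010⟩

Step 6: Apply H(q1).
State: -1/√2|000⟩ + 1/√2|010⟩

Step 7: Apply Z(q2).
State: -1/√2|000⟩ + 1/√2|010⟩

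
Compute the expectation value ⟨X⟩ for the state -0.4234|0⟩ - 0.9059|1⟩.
0.7671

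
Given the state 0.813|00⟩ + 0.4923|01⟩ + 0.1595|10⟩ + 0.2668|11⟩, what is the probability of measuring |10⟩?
0.02544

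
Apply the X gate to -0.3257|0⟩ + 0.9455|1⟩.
0.9455|0⟩ - 0.3257|1⟩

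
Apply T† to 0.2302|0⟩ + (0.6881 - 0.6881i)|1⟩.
0.2302|0⟩ - 0.9731i|1⟩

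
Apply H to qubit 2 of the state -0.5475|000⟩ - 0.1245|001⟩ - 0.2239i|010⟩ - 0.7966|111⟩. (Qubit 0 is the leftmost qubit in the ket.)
-0.4752|000⟩ - 0.2991|001⟩ - 0.1583i|010⟩ - 0.1583i|011⟩ - 0.5633|110⟩ + 0.5633|111⟩

H on qubit 2 mixes each pair of kets that differ only in qubit 2: amplitudes (a, b) of (|…0…⟩, |…1…⟩) become ((a + b)/√2, (a − b)/√2). Kets absent from the input have amplitude 0.
(|000⟩, |001⟩): (a, b) = (-0.5475, -0.1245) → (-0.4752, -0.2991)
(|010⟩, |011⟩): (a, b) = (-0.2239i, 0) → (-0.1583i, -0.1583i)
(|110⟩, |111⟩): (a, b) = (0, -0.7966) → (-0.5633, 0.5633)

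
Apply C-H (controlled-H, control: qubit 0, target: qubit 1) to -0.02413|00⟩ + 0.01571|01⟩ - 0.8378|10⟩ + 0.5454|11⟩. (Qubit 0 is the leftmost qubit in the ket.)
-0.02413|00⟩ + 0.01571|01⟩ - 0.2068|10⟩ - 0.9781|11⟩

C-H leaves the control-|0⟩ kets |00⟩, |01⟩ unchanged and applies H to qubit 1 on the control-|1⟩ pair (|10⟩, |11⟩).
H = [[1/√2, 1/√2], [1/√2, -1/√2]].
With a = amp(|10⟩) = -0.8378 and b = amp(|11⟩) = 0.5454:
new amp(|10⟩) = (1/√2)·a + (1/√2)·b = -0.2068
new amp(|11⟩) = (1/√2)·a + (-1/√2)·b = -0.9781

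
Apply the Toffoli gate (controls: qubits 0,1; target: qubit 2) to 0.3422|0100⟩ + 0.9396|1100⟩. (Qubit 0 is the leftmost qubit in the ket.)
0.3422|0100⟩ + 0.9396|1110⟩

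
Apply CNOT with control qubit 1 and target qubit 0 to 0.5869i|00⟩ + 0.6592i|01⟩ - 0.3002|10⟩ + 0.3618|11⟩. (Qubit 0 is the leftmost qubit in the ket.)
0.5869i|00⟩ + 0.3618|01⟩ - 0.3002|10⟩ + 0.6592i|11⟩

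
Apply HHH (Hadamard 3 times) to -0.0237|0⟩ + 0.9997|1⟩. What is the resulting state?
0.6901|0⟩ - 0.7237|1⟩

H² = I, so H^3 = H: a single Hadamard. With (a, b) = (-0.0237, 0.9997), H gives ((a + b)/√2, (a − b)/√2) = (0.6901, -0.7237).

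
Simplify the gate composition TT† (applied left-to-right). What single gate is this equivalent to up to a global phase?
I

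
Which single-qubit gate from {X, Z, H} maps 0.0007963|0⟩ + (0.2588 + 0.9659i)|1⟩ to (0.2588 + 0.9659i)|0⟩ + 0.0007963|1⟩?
X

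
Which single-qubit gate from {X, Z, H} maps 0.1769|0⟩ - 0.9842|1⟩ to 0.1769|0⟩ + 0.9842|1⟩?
Z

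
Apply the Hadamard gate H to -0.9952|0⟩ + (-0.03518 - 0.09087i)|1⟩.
(-0.7286 - 0.06425i)|0⟩ + (-0.6788 + 0.06425i)|1⟩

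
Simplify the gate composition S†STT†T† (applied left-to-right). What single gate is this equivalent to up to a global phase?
T†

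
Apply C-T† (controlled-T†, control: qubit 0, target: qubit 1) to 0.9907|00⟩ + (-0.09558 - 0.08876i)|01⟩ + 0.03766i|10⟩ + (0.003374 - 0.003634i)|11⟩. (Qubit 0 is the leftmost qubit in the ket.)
0.9907|00⟩ + (-0.09558 - 0.08876i)|01⟩ + 0.03766i|10⟩ + (-0.0001838 - 0.004955i)|11⟩

C-T† leaves the control-|0⟩ kets |00⟩, |01⟩ unchanged and applies T† to qubit 1 on the control-|1⟩ pair (|10⟩, |11⟩).
T† = [[1, 0], [0, (1/√2 - (1/√2)i)]].
With a = amp(|10⟩) = 0.03766i and b = amp(|11⟩) = (0.003374 - 0.003634i):
new amp(|10⟩) = (1)·a = 0.03766i
new amp(|11⟩) = (1/√2 - (1/√2)i)·b = (-0.0001838 - 0.004955i)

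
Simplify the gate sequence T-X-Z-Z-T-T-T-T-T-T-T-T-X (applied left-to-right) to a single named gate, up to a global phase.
T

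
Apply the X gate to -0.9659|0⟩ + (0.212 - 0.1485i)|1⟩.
(0.212 - 0.1485i)|0⟩ - 0.9659|1⟩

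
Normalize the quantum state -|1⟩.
-|1⟩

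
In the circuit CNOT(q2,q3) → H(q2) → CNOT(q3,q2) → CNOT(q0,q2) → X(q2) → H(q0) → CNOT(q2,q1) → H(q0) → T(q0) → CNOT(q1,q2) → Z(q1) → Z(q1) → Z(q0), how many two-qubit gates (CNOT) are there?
5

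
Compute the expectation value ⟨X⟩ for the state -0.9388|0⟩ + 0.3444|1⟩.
-0.6466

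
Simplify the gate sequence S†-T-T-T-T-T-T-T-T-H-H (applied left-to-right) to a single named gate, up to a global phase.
S†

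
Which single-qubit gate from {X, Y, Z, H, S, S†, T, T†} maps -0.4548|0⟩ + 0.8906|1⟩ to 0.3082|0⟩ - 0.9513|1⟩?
H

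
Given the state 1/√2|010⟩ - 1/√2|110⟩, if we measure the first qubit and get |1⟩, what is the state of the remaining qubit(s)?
-|10⟩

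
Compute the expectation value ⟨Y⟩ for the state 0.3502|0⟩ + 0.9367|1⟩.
0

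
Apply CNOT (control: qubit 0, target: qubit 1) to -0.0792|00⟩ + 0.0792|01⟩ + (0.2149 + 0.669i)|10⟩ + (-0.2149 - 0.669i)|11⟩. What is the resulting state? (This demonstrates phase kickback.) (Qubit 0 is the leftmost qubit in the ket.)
-0.0792|00⟩ + 0.0792|01⟩ + (-0.2149 - 0.669i)|10⟩ + (0.2149 + 0.669i)|11⟩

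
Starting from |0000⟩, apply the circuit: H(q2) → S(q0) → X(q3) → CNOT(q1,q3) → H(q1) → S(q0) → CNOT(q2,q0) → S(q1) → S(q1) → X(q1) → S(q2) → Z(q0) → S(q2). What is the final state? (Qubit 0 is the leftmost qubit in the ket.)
-1/2|0001⟩ + 1/2|0101⟩ - 1/2|1011⟩ + 1/2|1111⟩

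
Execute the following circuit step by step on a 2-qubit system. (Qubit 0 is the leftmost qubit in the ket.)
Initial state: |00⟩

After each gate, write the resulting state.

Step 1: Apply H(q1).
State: 1/√2|00⟩ + 1/√2|01⟩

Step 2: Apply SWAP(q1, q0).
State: 1/√2|00⟩ + 1/√2|10⟩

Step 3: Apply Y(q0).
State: -(1/√2)i|00⟩ + (1/√2)i|10⟩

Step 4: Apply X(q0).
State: (1/√2)i|00⟩ - (1/√2)i|10⟩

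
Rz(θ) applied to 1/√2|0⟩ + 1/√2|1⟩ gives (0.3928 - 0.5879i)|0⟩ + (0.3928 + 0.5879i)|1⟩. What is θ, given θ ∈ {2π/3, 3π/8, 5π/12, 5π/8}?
5π/8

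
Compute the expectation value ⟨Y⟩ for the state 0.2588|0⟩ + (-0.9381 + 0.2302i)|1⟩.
0.1192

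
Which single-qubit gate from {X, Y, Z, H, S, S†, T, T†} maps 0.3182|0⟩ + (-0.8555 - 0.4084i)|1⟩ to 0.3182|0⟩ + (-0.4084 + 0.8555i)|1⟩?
S†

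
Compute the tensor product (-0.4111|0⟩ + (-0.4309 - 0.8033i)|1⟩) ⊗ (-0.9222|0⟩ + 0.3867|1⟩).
0.3791|00⟩ - 0.159|01⟩ + (0.3974 + 0.7408i)|10⟩ + (-0.1666 - 0.3106i)|11⟩

amp(|b₁b₂…⟩) = product of the factor amplitudes for bits b₁, b₂, …; only kets whose every factor amplitude is nonzero survive.
|00⟩: (-0.4111)(-0.9222) = 0.3791
|01⟩: (-0.4111)(0.3867) = -0.159
|10⟩: (-0.4309 - 0.8033i)(-0.9222) = (0.3974 + 0.7408i)
|11⟩: (-0.4309 - 0.8033i)(0.3867) = (-0.1666 - 0.3106i)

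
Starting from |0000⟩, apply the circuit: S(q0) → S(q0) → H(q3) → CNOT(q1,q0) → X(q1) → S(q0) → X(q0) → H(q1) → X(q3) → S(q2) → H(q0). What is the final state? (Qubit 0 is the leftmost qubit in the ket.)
1/√8|0000⟩ + 1/√8|0001⟩ - 1/√8|0100⟩ - 1/√8|0101⟩ - 1/√8|1000⟩ - 1/√8|1001⟩ + 1/√8|1100⟩ + 1/√8|1101⟩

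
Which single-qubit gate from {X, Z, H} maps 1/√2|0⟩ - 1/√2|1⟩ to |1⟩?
H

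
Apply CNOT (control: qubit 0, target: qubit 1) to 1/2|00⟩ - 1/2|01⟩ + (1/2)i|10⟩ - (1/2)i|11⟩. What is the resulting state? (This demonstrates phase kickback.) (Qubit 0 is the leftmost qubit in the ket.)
1/2|00⟩ - 1/2|01⟩ - (1/2)i|10⟩ + (1/2)i|11⟩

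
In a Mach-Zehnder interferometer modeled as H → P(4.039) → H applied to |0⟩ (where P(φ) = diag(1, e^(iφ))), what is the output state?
(0.1882 - 0.3909i)|0⟩ + (0.8118 + 0.3909i)|1⟩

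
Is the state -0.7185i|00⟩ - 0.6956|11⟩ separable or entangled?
Entangled

Writing the state as a|00⟩ + b|01⟩ + c|10⟩ + d|11⟩, it is a product state iff ad − bc = 0.
Here (a, b, c, d) = (-0.7185i, 0, 0, -0.6956): ad − bc = (-0.7185i)(-0.6956) − (0)(0) = 0.4998i ≠ 0, so the state is entangled.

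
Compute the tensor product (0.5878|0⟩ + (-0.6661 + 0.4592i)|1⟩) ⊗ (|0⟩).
0.5878|00⟩ + (-0.6661 + 0.4592i)|10⟩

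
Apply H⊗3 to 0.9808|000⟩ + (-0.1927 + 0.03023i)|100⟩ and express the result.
(0.2786 + 0.01069i)|000⟩ + (0.2786 + 0.01069i)|001⟩ + (0.2786 + 0.01069i)|010⟩ + (0.2786 + 0.01069i)|011⟩ + (0.4149 - 0.01069i)|100⟩ + (0.4149 - 0.01069i)|101⟩ + (0.4149 - 0.01069i)|110⟩ + (0.4149 - 0.01069i)|111⟩

H⊗3 gives amp(|y⟩) = (1/2√2) Σ_x (−1)^(x·y) amp(|x⟩), where x·y is the number of positions in which both x and y have a 1.
|000⟩: (0.9808 + (-0.1927 + 0.03023i))/(2√2) = (0.2786 + 0.01069i)
|001⟩: (0.9808 + (-0.1927 + 0.03023i))/(2√2) = (0.2786 + 0.01069i)
|010⟩: (0.9808 + (-0.1927 + 0.03023i))/(2√2) = (0.2786 + 0.01069i)
|011⟩: (0.9808 + (-0.1927 + 0.03023i))/(2√2) = (0.2786 + 0.01069i)
|100⟩: (0.9808 - (-0.1927 + 0.03023i))/(2√2) = (0.4149 - 0.01069i)
|101⟩: (0.9808 - (-0.1927 + 0.03023i))/(2√2) = (0.4149 - 0.01069i)
|110⟩: (0.9808 - (-0.1927 + 0.03023i))/(2√2) = (0.4149 - 0.01069i)
|111⟩: (0.9808 - (-0.1927 + 0.03023i))/(2√2) = (0.4149 - 0.01069i)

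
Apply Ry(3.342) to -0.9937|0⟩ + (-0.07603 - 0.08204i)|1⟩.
(0.1751 + 0.08163i)|0⟩ + (-0.9811 + 0.008207i)|1⟩

Ry(3.342) = [[cos(θ/2), −sin(θ/2)], [sin(θ/2), cos(θ/2)]]; θ = 3.342, cos(θ/2) ≈ -0.100036, sin(θ/2) ≈ 0.994984.
With a = amp(|0⟩) = -0.9937 and b = amp(|1⟩) = (-0.07603 - 0.08204i):
new amp(|0⟩) = (-0.100036)·a + (-0.994984)·b = (0.1751 + 0.08163i)
new amp(|1⟩) = (0.994984)·a + (-0.100036)·b = (-0.9811 + 0.008207i)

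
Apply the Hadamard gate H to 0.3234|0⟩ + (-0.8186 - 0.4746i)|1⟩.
(-0.3502 - 0.3356i)|0⟩ + (0.8075 + 0.3356i)|1⟩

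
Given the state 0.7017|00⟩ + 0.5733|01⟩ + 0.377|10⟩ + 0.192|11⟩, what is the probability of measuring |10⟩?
0.1421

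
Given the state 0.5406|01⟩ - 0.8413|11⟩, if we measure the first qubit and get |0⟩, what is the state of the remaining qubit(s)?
|1⟩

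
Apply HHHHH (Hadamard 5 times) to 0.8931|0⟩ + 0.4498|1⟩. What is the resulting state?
0.9496|0⟩ + 0.3135|1⟩

H² = I, so H^5 = H: a single Hadamard. With (a, b) = (0.8931, 0.4498), H gives ((a + b)/√2, (a − b)/√2) = (0.9496, 0.3135).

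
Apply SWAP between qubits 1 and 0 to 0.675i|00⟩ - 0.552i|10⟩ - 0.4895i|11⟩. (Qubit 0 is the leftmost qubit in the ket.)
0.675i|00⟩ - 0.552i|01⟩ - 0.4895i|11⟩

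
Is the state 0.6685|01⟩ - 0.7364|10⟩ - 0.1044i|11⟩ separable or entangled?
Entangled

Writing the state as a|00⟩ + b|01⟩ + c|10⟩ + d|11⟩, it is a product state iff ad − bc = 0.
Here (a, b, c, d) = (0, 0.6685, -0.7364, -0.1044i): ad − bc = (0)(-0.1044i) − (0.6685)(-0.7364) = 0.4923 ≠ 0, so the state is entangled.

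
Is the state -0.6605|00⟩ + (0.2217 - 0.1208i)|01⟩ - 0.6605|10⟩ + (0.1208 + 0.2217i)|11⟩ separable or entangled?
Entangled

Writing the state as a|00⟩ + b|01⟩ + c|10⟩ + d|11⟩, it is a product state iff ad − bc = 0.
Here (a, b, c, d) = (-0.6605, (0.2217 - 0.1208i), -0.6605, (0.1208 + 0.2217i)): ad − bc = (-0.6605)(0.1208 + 0.2217i) − (0.2217 - 0.1208i)(-0.6605) = (0.06664 - 0.2262i) ≠ 0, so the state is entangled.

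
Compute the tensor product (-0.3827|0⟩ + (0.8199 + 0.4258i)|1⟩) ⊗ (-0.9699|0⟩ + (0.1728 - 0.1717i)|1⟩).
0.3712|00⟩ + (-0.06613 + 0.06571i)|01⟩ + (-0.7952 - 0.413i)|10⟩ + (0.2148 - 0.0672i)|11⟩

amp(|b₁b₂…⟩) = product of the factor amplitudes for bits b₁, b₂, …; only kets whose every factor amplitude is nonzero survive.
|00⟩: (-0.3827)(-0.9699) = 0.3712
|01⟩: (-0.3827)(0.1728 - 0.1717i) = (-0.06613 + 0.06571i)
|10⟩: (0.8199 + 0.4258i)(-0.9699) = (-0.7952 - 0.413i)
|11⟩: (0.8199 + 0.4258i)(0.1728 - 0.1717i) = (0.2148 - 0.0672i)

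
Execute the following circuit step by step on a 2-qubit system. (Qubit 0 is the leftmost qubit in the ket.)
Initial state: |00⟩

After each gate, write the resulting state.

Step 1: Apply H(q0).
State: 1/√2|00⟩ + 1/√2|10⟩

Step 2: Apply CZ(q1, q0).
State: 1/√2|00⟩ + 1/√2|10⟩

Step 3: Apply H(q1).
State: 1/2|00⟩ + 1/2|01⟩ + 1/2|10⟩ + 1/2|11⟩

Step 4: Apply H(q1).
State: 1/√2|00⟩ + 1/√2|10⟩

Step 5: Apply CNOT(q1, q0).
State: 1/√2|00⟩ + 1/√2|10⟩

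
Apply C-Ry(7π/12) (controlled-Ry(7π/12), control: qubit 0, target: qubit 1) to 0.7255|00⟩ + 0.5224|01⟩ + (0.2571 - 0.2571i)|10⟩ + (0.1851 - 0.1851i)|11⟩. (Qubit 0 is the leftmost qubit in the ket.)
0.7255|00⟩ + 0.5224|01⟩ + (0.009663 - 0.009663i)|10⟩ + (0.3167 - 0.3167i)|11⟩

C-Ry(7π/12) leaves the control-|0⟩ kets |00⟩, |01⟩ unchanged and applies Ry(7π/12) to qubit 1 on the control-|1⟩ pair (|10⟩, |11⟩).
Ry(7π/12) = [[cos(θ/2), −sin(θ/2)], [sin(θ/2), cos(θ/2)]]; θ = 7π/12, cos(θ/2) ≈ 0.608761, sin(θ/2) ≈ 0.793353.
With a = amp(|10⟩) = (0.2571 - 0.2571i) and b = amp(|11⟩) = (0.1851 - 0.1851i):
new amp(|10⟩) = (0.608761)·a + (-0.793353)·b = (0.009663 - 0.009663i)
new amp(|11⟩) = (0.793353)·a + (0.608761)·b = (0.3167 - 0.3167i)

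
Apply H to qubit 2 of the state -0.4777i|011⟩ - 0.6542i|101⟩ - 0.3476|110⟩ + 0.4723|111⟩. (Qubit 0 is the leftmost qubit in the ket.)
-0.3378i|010⟩ + 0.3378i|011⟩ - 0.4626i|100⟩ + 0.4626i|101⟩ + 0.08818|110⟩ - 0.5798|111⟩

H on qubit 2 mixes each pair of kets that differ only in qubit 2: amplitudes (a, b) of (|…0…⟩, |…1…⟩) become ((a + b)/√2, (a − b)/√2). Kets absent from the input have amplitude 0.
(|010⟩, |011⟩): (a, b) = (0, -0.4777i) → (-0.3378i, 0.3378i)
(|100⟩, |101⟩): (a, b) = (0, -0.6542i) → (-0.4626i, 0.4626i)
(|110⟩, |111⟩): (a, b) = (-0.3476, 0.4723) → (0.08818, -0.5798)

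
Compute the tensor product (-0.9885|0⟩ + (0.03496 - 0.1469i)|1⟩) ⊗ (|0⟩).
-0.9885|00⟩ + (0.03496 - 0.1469i)|10⟩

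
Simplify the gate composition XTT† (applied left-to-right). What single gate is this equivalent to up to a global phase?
X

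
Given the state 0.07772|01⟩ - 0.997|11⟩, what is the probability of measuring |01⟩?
0.00604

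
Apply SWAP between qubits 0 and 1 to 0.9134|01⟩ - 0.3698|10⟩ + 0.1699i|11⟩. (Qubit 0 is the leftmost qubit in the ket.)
-0.3698|01⟩ + 0.9134|10⟩ + 0.1699i|11⟩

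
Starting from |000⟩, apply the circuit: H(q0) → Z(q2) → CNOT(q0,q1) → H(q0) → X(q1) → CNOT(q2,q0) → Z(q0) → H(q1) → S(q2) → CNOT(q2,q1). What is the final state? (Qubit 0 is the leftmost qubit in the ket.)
1/√2|000⟩ + 1/√2|110⟩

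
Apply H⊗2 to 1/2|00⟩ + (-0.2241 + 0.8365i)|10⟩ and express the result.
(0.138 + 0.4183i)|00⟩ + (0.138 + 0.4183i)|01⟩ + (0.3621 - 0.4183i)|10⟩ + (0.3621 - 0.4183i)|11⟩

H⊗2 gives amp(|y⟩) = (1/2) Σ_x (−1)^(x·y) amp(|x⟩), where x·y is the number of positions in which both x and y have a 1.
|00⟩: (1/2 + (-0.2241 + 0.8365i))/2 = (0.138 + 0.4183i)
|01⟩: (1/2 + (-0.2241 + 0.8365i))/2 = (0.138 + 0.4183i)
|10⟩: (1/2 - (-0.2241 + 0.8365i))/2 = (0.3621 - 0.4183i)
|11⟩: (1/2 - (-0.2241 + 0.8365i))/2 = (0.3621 - 0.4183i)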